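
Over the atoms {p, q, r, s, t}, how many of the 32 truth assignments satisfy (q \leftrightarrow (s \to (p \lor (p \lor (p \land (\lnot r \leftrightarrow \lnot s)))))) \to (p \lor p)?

24

Initial set: {((q \leftrightarrow (s \to (p \lor (p \lor (p \land (\lnot r \leftrightarrow \lnot s)))))) \to (p \lor p))}.
((q \leftrightarrow (s \to (p \lor (p \lor (p \land (\lnot r \leftrightarrow \lnot s)))))) \to (p \lor p)): β-rule — branch into \lnot (q \leftrightarrow (s \to (p \lor (p \lor (p \land (\lnot r \leftrightarrow \lnot s))))))  //  (p \lor p).
  branch 1 (add \lnot (q \leftrightarrow (s \to (p \lor (p \lor (p \land (\lnot r \leftrightarrow \lnot s))))))):
    \lnot (q \leftrightarrow (s \to (p \lor (p \lor (p \land (\lnot r \leftrightarrow \lnot s)))))): β-rule — branch into q, \lnot (s \to (p \lor (p \lor (p \land (\lnot r \leftrightarrow \lnot s)))))  //  \lnot q, (s \to (p \lor (p \lor (p \land (\lnot r \leftrightarrow \lnot s))))).
      branch 1.1 (add q, \lnot (s \to (p \lor (p \lor (p \land (\lnot r \leftrightarrow \lnot s)))))):
        \lnot (s \to (p \lor (p \lor (p \land (\lnot r \leftrightarrow \lnot s))))): α-rule — add s, \lnot (p \lor (p \lor (p \land (\lnot r \leftrightarrow \lnot s)))).
        \lnot (p \lor (p \lor (p \land (\lnot r \leftrightarrow \lnot s)))): α-rule — add \lnot p, \lnot (p \lor (p \land (\lnot r \leftrightarrow \lnot s))).
        \lnot (p \lor (p \land (\lnot r \leftrightarrow \lnot s))): α-rule — add \lnot p, \lnot (p \land (\lnot r \leftrightarrow \lnot s)).
        \lnot (p \land (\lnot r \leftrightarrow \lnot s)): β-rule — branch into \lnot p  //  \lnot (\lnot r \leftrightarrow \lnot s).
          branch 1.1.1 (add \lnot p):
            ○ open, literals {p=F, q=T, s=T}.
          branch 1.1.2 (add \lnot (\lnot r \leftrightarrow \lnot s)):
            \lnot (\lnot r \leftrightarrow \lnot s): β-rule — branch into \lnot r, \lnot \lnot s  //  \lnot \lnot r, \lnot s.
              branch 1.1.2.1 (add \lnot r, \lnot \lnot s):
                ○ open, literals {p=F, q=T, r=F, s=T}.
              branch 1.1.2.2 (add \lnot \lnot r, \lnot s):
                × closes — contains both s and \lnot s.
      branch 1.2 (add \lnot q, (s \to (p \lor (p \lor (p \land (\lnot r \leftrightarrow \lnot s)))))):
        (s \to (p \lor (p \lor (p \land (\lnot r \leftrightarrow \lnot s))))): β-rule — branch into \lnot s  //  (p \lor (p \lor (p \land (\lnot r \leftrightarrow \lnot s)))).
          branch 1.2.1 (add \lnot s):
            ○ open, literals {q=F, s=F}.
          branch 1.2.2 (add (p \lor (p \lor (p \land (\lnot r \leftrightarrow \lnot s))))):
            (p \lor (p \lor (p \land (\lnot r \leftrightarrow \lnot s)))): β-rule — branch into p  //  (p \lor (p \land (\lnot r \leftrightarrow \lnot s))).
              branch 1.2.2.1 (add p):
                ○ open, literals {p=T, q=F}.
              branch 1.2.2.2 (add (p \lor (p \land (\lnot r \leftrightarrow \lnot s)))):
                (p \lor (p \land (\lnot r \leftrightarrow \lnot s))): β-rule — branch into p  //  (p \land (\lnot r \leftrightarrow \lnot s)).
                  branch 1.2.2.2.1 (add p):
                    ○ open, literals {p=T, q=F}.
                  branch 1.2.2.2.2 (add (p \land (\lnot r \leftrightarrow \lnot s))):
                    (p \land (\lnot r \leftrightarrow \lnot s)): α-rule — add p, (\lnot r \leftrightarrow \lnot s).
                    (\lnot r \leftrightarrow \lnot s): β-rule — branch into \lnot r, \lnot s  //  \lnot \lnot r, \lnot \lnot s.
                      branch 1.2.2.2.2.1 (add \lnot r, \lnot s):
                        ○ open, literals {p=T, q=F, r=F, s=F}.
                      branch 1.2.2.2.2.2 (add \lnot \lnot r, \lnot \lnot s):
                        ○ open, literals {p=T, q=F, r=T, s=T}.
  branch 2 (add (p \lor p)):
    (p \lor p): β-rule — branch into p  //  p.
      branch 2.1 (add p):
        ○ open, literals {p=T}.
      branch 2.2 (add p):
        ○ open, literals {p=T}.
1 branch closed, 9 open.
Each open branch fixes some atoms; the unmentioned ones are free. Counting distinct full assignments: branch {p=F, q=T, s=T} (r, t) contributes 4 new; branch {p=F, q=T, r=F, s=T} (t) contributes 0 new; branch {q=F, s=F} (p, r, t) contributes 8 new; branch {p=T, q=F} (r, s, t) contributes 4 new; branch {p=T, q=F} (r, s, t) contributes 0 new; branch {p=T, q=F, r=F, s=F} (t) contributes 0 new; branch {p=T, q=F, r=T, s=T} (t) contributes 0 new; branch {p=T} (q, r, s, t) contributes 8 new; branch {p=T} (q, r, s, t) contributes 0 new. Total: 24.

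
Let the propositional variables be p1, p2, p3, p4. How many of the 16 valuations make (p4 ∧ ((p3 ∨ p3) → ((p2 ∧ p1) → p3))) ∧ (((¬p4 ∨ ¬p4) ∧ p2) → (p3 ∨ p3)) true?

Initial set: {((p4 ∧ ((p3 ∨ p3) → ((p2 ∧ p1) → p3))) ∧ (((¬p4 ∨ ¬p4) ∧ p2) → (p3 ∨ p3)))}.
((p4 ∧ ((p3 ∨ p3) → ((p2 ∧ p1) → p3))) ∧ (((¬p4 ∨ ¬p4) ∧ p2) → (p3 ∨ p3))): α-rule — add (p4 ∧ ((p3 ∨ p3) → ((p2 ∧ p1) → p3))), (((¬p4 ∨ ¬p4) ∧ p2) → (p3 ∨ p3)).
(p4 ∧ ((p3 ∨ p3) → ((p2 ∧ p1) → p3))): α-rule — add p4, ((p3 ∨ p3) → ((p2 ∧ p1) → p3)).
(((¬p4 ∨ ¬p4) ∧ p2) → (p3 ∨ p3)): β-rule — branch into ¬((¬p4 ∨ ¬p4) ∧ p2)  //  (p3 ∨ p3).
  branch 1 (add ¬((¬p4 ∨ ¬p4) ∧ p2)):
    ((p3 ∨ p3) → ((p2 ∧ p1) → p3)): β-rule — branch into ¬(p3 ∨ p3)  //  ((p2 ∧ p1) → p3).
      branch 1.1 (add ¬(p3 ∨ p3)):
        ¬(p3 ∨ p3): α-rule — add ¬p3, ¬p3.
        ¬((¬p4 ∨ ¬p4) ∧ p2): β-rule — branch into ¬(¬p4 ∨ ¬p4)  //  ¬p2.
          branch 1.1.1 (add ¬(¬p4 ∨ ¬p4)):
            ¬(¬p4 ∨ ¬p4): α-rule — add ¬¬p4, ¬¬p4.
            ○ open, literals {p3=0, p4=1}.
          branch 1.1.2 (add ¬p2):
            ○ open, literals {p2=0, p3=0, p4=1}.
      branch 1.2 (add ((p2 ∧ p1) → p3)):
        ¬((¬p4 ∨ ¬p4) ∧ p2): β-rule — branch into ¬(¬p4 ∨ ¬p4)  //  ¬p2.
          branch 1.2.1 (add ¬(¬p4 ∨ ¬p4)):
            ¬(¬p4 ∨ ¬p4): α-rule — add ¬¬p4, ¬¬p4.
            ((p2 ∧ p1) → p3): β-rule — branch into ¬(p2 ∧ p1)  //  p3.
              branch 1.2.1.1 (add ¬(p2 ∧ p1)):
                ¬(p2 ∧ p1): β-rule — branch into ¬p2  //  ¬p1.
                  branch 1.2.1.1.1 (add ¬p2):
                    ○ open, literals {p2=0, p4=1}.
                  branch 1.2.1.1.2 (add ¬p1):
                    ○ open, literals {p1=0, p4=1}.
              branch 1.2.1.2 (add p3):
                ○ open, literals {p3=1, p4=1}.
          branch 1.2.2 (add ¬p2):
            ((p2 ∧ p1) → p3): β-rule — branch into ¬(p2 ∧ p1)  //  p3.
              branch 1.2.2.1 (add ¬(p2 ∧ p1)):
                ¬(p2 ∧ p1): β-rule — branch into ¬p2  //  ¬p1.
                  branch 1.2.2.1.1 (add ¬p2):
                    ○ open, literals {p2=0, p4=1}.
                  branch 1.2.2.1.2 (add ¬p1):
                    ○ open, literals {p1=0, p2=0, p4=1}.
              branch 1.2.2.2 (add p3):
                ○ open, literals {p2=0, p3=1, p4=1}.
  branch 2 (add (p3 ∨ p3)):
    ((p3 ∨ p3) → ((p2 ∧ p1) → p3)): β-rule — branch into ¬(p3 ∨ p3)  //  ((p2 ∧ p1) → p3).
      branch 2.1 (add ¬(p3 ∨ p3)):
        ¬(p3 ∨ p3): α-rule — add ¬p3, ¬p3.
        (p3 ∨ p3): β-rule — branch into p3  //  p3.
          branch 2.1.1 (add p3):
            × closes — contains both p3 and ¬p3.
          branch 2.1.2 (add p3):
            × closes — contains both p3 and ¬p3.
      branch 2.2 (add ((p2 ∧ p1) → p3)):
        (p3 ∨ p3): β-rule — branch into p3  //  p3.
          branch 2.2.1 (add p3):
            ((p2 ∧ p1) → p3): β-rule — branch into ¬(p2 ∧ p1)  //  p3.
              branch 2.2.1.1 (add ¬(p2 ∧ p1)):
                ¬(p2 ∧ p1): β-rule — branch into ¬p2  //  ¬p1.
                  branch 2.2.1.1.1 (add ¬p2):
                    ○ open, literals {p2=0, p3=1, p4=1}.
                  branch 2.2.1.1.2 (add ¬p1):
                    ○ open, literals {p1=0, p3=1, p4=1}.
              branch 2.2.1.2 (add p3):
                ○ open, literals {p3=1, p4=1}.
          branch 2.2.2 (add p3):
            ((p2 ∧ p1) → p3): β-rule — branch into ¬(p2 ∧ p1)  //  p3.
              branch 2.2.2.1 (add ¬(p2 ∧ p1)):
                ¬(p2 ∧ p1): β-rule — branch into ¬p2  //  ¬p1.
                  branch 2.2.2.1.1 (add ¬p2):
                    ○ open, literals {p2=0, p3=1, p4=1}.
                  branch 2.2.2.1.2 (add ¬p1):
                    ○ open, literals {p1=0, p3=1, p4=1}.
              branch 2.2.2.2 (add p3):
                ○ open, literals {p3=1, p4=1}.
2 branches closed, 14 open.
Each open branch fixes some atoms; the unmentioned ones are free. Counting distinct full assignments: branch {p3=0, p4=1} (p1, p2) contributes 4 new; branch {p2=0, p3=0, p4=1} (p1) contributes 0 new; branch {p2=0, p4=1} (p1, p3) contributes 2 new; branch {p1=0, p4=1} (p2, p3) contributes 1 new; branch {p3=1, p4=1} (p1, p2) contributes 1 new; branch {p2=0, p4=1} (p1, p3) contributes 0 new; branch {p1=0, p2=0, p4=1} (p3) contributes 0 new; branch {p2=0, p3=1, p4=1} (p1) contributes 0 new; branch {p2=0, p3=1, p4=1} (p1) contributes 0 new; branch {p1=0, p3=1, p4=1} (p2) contributes 0 new; branch {p3=1, p4=1} (p1, p2) contributes 0 new; branch {p2=0, p3=1, p4=1} (p1) contributes 0 new; branch {p1=0, p3=1, p4=1} (p2) contributes 0 new; branch {p3=1, p4=1} (p1, p2) contributes 0 new. Total: 8.

8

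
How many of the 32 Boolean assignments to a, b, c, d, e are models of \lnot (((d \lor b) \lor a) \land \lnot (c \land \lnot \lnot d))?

12

Initial set: {T \lnot (((d \lor b) \lor a) \land \lnot (c \land \lnot \lnot d))}.
T \lnot (((d \lor b) \lor a) \land \lnot (c \land \lnot \lnot d)): β-rule — branch into F ((d \lor b) \lor a)  //  F \lnot (c \land \lnot \lnot d).
  branch 1 (add F ((d \lor b) \lor a)):
    F ((d \lor b) \lor a): α-rule — add F (d \lor b), F a.
    F (d \lor b): α-rule — add F d, F b.
    ○ open, literals {a=F, b=F, d=F}.
  branch 2 (add F \lnot (c \land \lnot \lnot d)):
    F \lnot (c \land \lnot \lnot d): α-rule — add T c, T \lnot \lnot d.
    T \lnot \lnot d: drop double negation, giving T d.
    ○ open, literals {c=T, d=T}.
0 branches closed, 2 open.
Each open branch fixes some atoms; the unmentioned ones are free. Counting distinct full assignments: branch {a=F, b=F, d=F} (c, e) contributes 4 new; branch {c=T, d=T} (a, b, e) contributes 8 new. Total: 12.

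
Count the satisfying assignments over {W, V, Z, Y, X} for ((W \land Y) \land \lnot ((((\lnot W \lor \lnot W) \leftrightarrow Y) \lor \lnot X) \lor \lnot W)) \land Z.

2

Initial set: {(((W \land Y) \land \lnot ((((\lnot W \lor \lnot W) \leftrightarrow Y) \lor \lnot X) \lor \lnot W)) \land Z)}.
(((W \land Y) \land \lnot ((((\lnot W \lor \lnot W) \leftrightarrow Y) \lor \lnot X) \lor \lnot W)) \land Z): α-rule — add ((W \land Y) \land \lnot ((((\lnot W \lor \lnot W) \leftrightarrow Y) \lor \lnot X) \lor \lnot W)), Z.
((W \land Y) \land \lnot ((((\lnot W \lor \lnot W) \leftrightarrow Y) \lor \lnot X) \lor \lnot W)): α-rule — add (W \land Y), \lnot ((((\lnot W \lor \lnot W) \leftrightarrow Y) \lor \lnot X) \lor \lnot W).
(W \land Y): α-rule — add W, Y.
\lnot ((((\lnot W \lor \lnot W) \leftrightarrow Y) \lor \lnot X) \lor \lnot W): α-rule — add \lnot (((\lnot W \lor \lnot W) \leftrightarrow Y) \lor \lnot X), \lnot \lnot W.
\lnot (((\lnot W \lor \lnot W) \leftrightarrow Y) \lor \lnot X): α-rule — add \lnot ((\lnot W \lor \lnot W) \leftrightarrow Y), \lnot \lnot X.
\lnot ((\lnot W \lor \lnot W) \leftrightarrow Y): β-rule — branch into (\lnot W \lor \lnot W), \lnot Y  //  \lnot (\lnot W \lor \lnot W), Y.
  branch 1 (add (\lnot W \lor \lnot W), \lnot Y):
    × closes — contains both Y and \lnot Y.
  branch 2 (add \lnot (\lnot W \lor \lnot W), Y):
    \lnot (\lnot W \lor \lnot W): α-rule — add \lnot \lnot W, \lnot \lnot W.
    ○ open, literals {W=1, X=1, Y=1, Z=1}.
1 branch closed, 1 open.
Each open branch fixes some atoms; the unmentioned ones are free. Counting distinct full assignments: branch {W=1, X=1, Y=1, Z=1} (V) contributes 2 new. Total: 2.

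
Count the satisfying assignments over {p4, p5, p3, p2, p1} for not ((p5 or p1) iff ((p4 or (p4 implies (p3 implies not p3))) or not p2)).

8

Initial set: {T not ((p5 or p1) iff ((p4 or (p4 implies (p3 implies not p3))) or not p2))}.
T not ((p5 or p1) iff ((p4 or (p4 implies (p3 implies not p3))) or not p2)): β-rule — branch into T (p5 or p1), F ((p4 or (p4 implies (p3 implies not p3))) or not p2)  //  F (p5 or p1), T ((p4 or (p4 implies (p3 implies not p3))) or not p2).
  branch 1 (add T (p5 or p1), F ((p4 or (p4 implies (p3 implies not p3))) or not p2)):
    F ((p4 or (p4 implies (p3 implies not p3))) or not p2): α-rule — add F (p4 or (p4 implies (p3 implies not p3))), F not p2.
    F (p4 or (p4 implies (p3 implies not p3))): α-rule — add F p4, F (p4 implies (p3 implies not p3)).
    F (p4 implies (p3 implies not p3)): α-rule — add T p4, F (p3 implies not p3).
    × closes — contains both p4 and not p4.
  branch 2 (add F (p5 or p1), T ((p4 or (p4 implies (p3 implies not p3))) or not p2)):
    F (p5 or p1): α-rule — add F p5, F p1.
    T ((p4 or (p4 implies (p3 implies not p3))) or not p2): β-rule — branch into T (p4 or (p4 implies (p3 implies not p3)))  //  T not p2.
      branch 2.1 (add T (p4 or (p4 implies (p3 implies not p3)))):
        T (p4 or (p4 implies (p3 implies not p3))): β-rule — branch into T p4  //  T (p4 implies (p3 implies not p3)).
          branch 2.1.1 (add T p4):
            ○ open, literals {p1=0, p4=1, p5=0}.
          branch 2.1.2 (add T (p4 implies (p3 implies not p3))):
            T (p4 implies (p3 implies not p3)): β-rule — branch into F p4  //  T (p3 implies not p3).
              branch 2.1.2.1 (add F p4):
                ○ open, literals {p1=0, p4=0, p5=0}.
              branch 2.1.2.2 (add T (p3 implies not p3)):
                T (p3 implies not p3): β-rule — branch into F p3  //  T not p3.
                  branch 2.1.2.2.1 (add F p3):
                    ○ open, literals {p1=0, p3=0, p5=0}.
                  branch 2.1.2.2.2 (add T not p3):
                    ○ open, literals {p1=0, p3=0, p5=0}.
      branch 2.2 (add T not p2):
        ○ open, literals {p1=0, p2=0, p5=0}.
1 branch closed, 5 open.
Each open branch fixes some atoms; the unmentioned ones are free. Counting distinct full assignments: branch {p1=0, p4=1, p5=0} (p3, p2) contributes 4 new; branch {p1=0, p4=0, p5=0} (p3, p2) contributes 4 new; branch {p1=0, p3=0, p5=0} (p4, p2) contributes 0 new; branch {p1=0, p3=0, p5=0} (p4, p2) contributes 0 new; branch {p1=0, p2=0, p5=0} (p4, p3) contributes 0 new. Total: 8.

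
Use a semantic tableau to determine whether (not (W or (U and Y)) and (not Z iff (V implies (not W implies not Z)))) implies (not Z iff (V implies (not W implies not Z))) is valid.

Valid

Assume the negation and expand:
Initial set: {not ((not (W or (U and Y)) and (not Z iff (V implies (not W implies not Z)))) implies (not Z iff (V implies (not W implies not Z))))}.
not ((not (W or (U and Y)) and (not Z iff (V implies (not W implies not Z)))) implies (not Z iff (V implies (not W implies not Z)))): α-rule — add (not (W or (U and Y)) and (not Z iff (V implies (not W implies not Z)))), not (not Z iff (V implies (not W implies not Z))).
(not (W or (U and Y)) and (not Z iff (V implies (not W implies not Z)))): α-rule — add not (W or (U and Y)), (not Z iff (V implies (not W implies not Z))).
not (W or (U and Y)): α-rule — add not W, not (U and Y).
not (not Z iff (V implies (not W implies not Z))): β-rule — branch into not Z, not (V implies (not W implies not Z))  //  not not Z, (V implies (not W implies not Z)).
  branch 1 (add not Z, not (V implies (not W implies not Z))):
    not (V implies (not W implies not Z)): α-rule — add V, not (not W implies not Z).
    not (not W implies not Z): α-rule — add not W, not not Z.
    × closes — contains both Z and not Z.
  branch 2 (add not not Z, (V implies (not W implies not Z))):
    (not Z iff (V implies (not W implies not Z))): β-rule — branch into not Z, (V implies (not W implies not Z))  //  not not Z, not (V implies (not W implies not Z)).
      branch 2.1 (add not Z, (V implies (not W implies not Z))):
        × closes — contains both Z and not Z.
      branch 2.2 (add not not Z, not (V implies (not W implies not Z))):
        not (V implies (not W implies not Z)): α-rule — add V, not (not W implies not Z).
        not (not W implies not Z): α-rule — add not W, not not Z.
        not (U and Y): β-rule — branch into not U  //  not Y.
          branch 2.2.1 (add not U):
            (V implies (not W implies not Z)): β-rule — branch into not V  //  (not W implies not Z).
              branch 2.2.1.1 (add not V):
                × closes — contains both V and not V.
              branch 2.2.1.2 (add (not W implies not Z)):
                (not W implies not Z): β-rule — branch into not not W  //  not Z.
                  branch 2.2.1.2.1 (add not not W):
                    × closes — contains both W and not W.
                  branch 2.2.1.2.2 (add not Z):
                    × closes — contains both Z and not Z.
          branch 2.2.2 (add not Y):
            (V implies (not W implies not Z)): β-rule — branch into not V  //  (not W implies not Z).
              branch 2.2.2.1 (add not V):
                × closes — contains both V and not V.
              branch 2.2.2.2 (add (not W implies not Z)):
                (not W implies not Z): β-rule — branch into not not W  //  not Z.
                  branch 2.2.2.2.1 (add not not W):
                    × closes — contains both W and not W.
                  branch 2.2.2.2.2 (add not Z):
                    × closes — contains both Z and not Z.
All 8 branches close.
Every branch closed, so the negation is unsatisfiable and the formula is valid.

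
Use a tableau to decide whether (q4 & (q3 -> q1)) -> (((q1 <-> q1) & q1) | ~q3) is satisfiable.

Initial set: {((q4 & (q3 -> q1)) -> (((q1 <-> q1) & q1) | ~q3))}.
((q4 & (q3 -> q1)) -> (((q1 <-> q1) & q1) | ~q3)): β-rule — branch into ~(q4 & (q3 -> q1))  //  (((q1 <-> q1) & q1) | ~q3).
  branch 1 (add ~(q4 & (q3 -> q1))):
    ~(q4 & (q3 -> q1)): β-rule — branch into ~q4  //  ~(q3 -> q1).
      branch 1.1 (add ~q4):
        ○ open, literals {q4=false}.
      branch 1.2 (add ~(q3 -> q1)):
        ~(q3 -> q1): α-rule — add q3, ~q1.
        ○ open, literals {q1=false, q3=true}.
  branch 2 (add (((q1 <-> q1) & q1) | ~q3)):
    (((q1 <-> q1) & q1) | ~q3): β-rule — branch into ((q1 <-> q1) & q1)  //  ~q3.
      branch 2.1 (add ((q1 <-> q1) & q1)):
        ((q1 <-> q1) & q1): α-rule — add (q1 <-> q1), q1.
        (q1 <-> q1): β-rule — branch into q1, q1  //  ~q1, ~q1.
          branch 2.1.1 (add q1, q1):
            ○ open, literals {q1=true}.
          branch 2.1.2 (add ~q1, ~q1):
            × closes — contains both q1 and ~q1.
      branch 2.2 (add ~q3):
        ○ open, literals {q3=false}.
1 branch closed, 4 open.
An open branch gives a satisfying assignment: q4=false.

Satisfiable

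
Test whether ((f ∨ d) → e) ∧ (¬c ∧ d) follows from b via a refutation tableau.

Initial set: {b; ¬(((f ∨ d) → e) ∧ (¬c ∧ d))}.
¬(((f ∨ d) → e) ∧ (¬c ∧ d)): β-rule — branch into ¬((f ∨ d) → e)  //  ¬(¬c ∧ d).
  branch 1 (add ¬((f ∨ d) → e)):
    ¬((f ∨ d) → e): α-rule — add (f ∨ d), ¬e.
    (f ∨ d): β-rule — branch into f  //  d.
      branch 1.1 (add f):
        ○ open, literals {b=1, e=0, f=1}.
      branch 1.2 (add d):
        ○ open, literals {b=1, d=1, e=0}.
  branch 2 (add ¬(¬c ∧ d)):
    ¬(¬c ∧ d): β-rule — branch into ¬¬c  //  ¬d.
      branch 2.1 (add ¬¬c):
        ○ open, literals {b=1, c=1}.
      branch 2.2 (add ¬d):
        ○ open, literals {b=1, d=0}.
0 branches closed, 4 open.
An open branch gives a countermodel: b=1, e=0, f=1 (unmentioned atoms arbitrary); the premises hold there but the conclusion fails.

No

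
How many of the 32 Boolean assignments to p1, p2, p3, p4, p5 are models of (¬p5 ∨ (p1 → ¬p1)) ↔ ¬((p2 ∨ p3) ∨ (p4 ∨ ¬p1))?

8

Initial set: {T ((¬p5 ∨ (p1 → ¬p1)) ↔ ¬((p2 ∨ p3) ∨ (p4 ∨ ¬p1)))}.
T ((¬p5 ∨ (p1 → ¬p1)) ↔ ¬((p2 ∨ p3) ∨ (p4 ∨ ¬p1))): β-rule — branch into T (¬p5 ∨ (p1 → ¬p1)), T ¬((p2 ∨ p3) ∨ (p4 ∨ ¬p1))  //  F (¬p5 ∨ (p1 → ¬p1)), F ¬((p2 ∨ p3) ∨ (p4 ∨ ¬p1)).
  branch 1 (add T (¬p5 ∨ (p1 → ¬p1)), T ¬((p2 ∨ p3) ∨ (p4 ∨ ¬p1))):
    T ¬((p2 ∨ p3) ∨ (p4 ∨ ¬p1)): α-rule — add F (p2 ∨ p3), F (p4 ∨ ¬p1).
    F (p2 ∨ p3): α-rule — add F p2, F p3.
    F (p4 ∨ ¬p1): α-rule — add F p4, F ¬p1.
    T (¬p5 ∨ (p1 → ¬p1)): β-rule — branch into T ¬p5  //  T (p1 → ¬p1).
      branch 1.1 (add T ¬p5):
        ○ open, literals {p1=T, p2=F, p3=F, p4=F, p5=F}.
      branch 1.2 (add T (p1 → ¬p1)):
        T (p1 → ¬p1): β-rule — branch into F p1  //  T ¬p1.
          branch 1.2.1 (add F p1):
            × closes — contains both p1 and ¬p1.
          branch 1.2.2 (add T ¬p1):
            × closes — contains both p1 and ¬p1.
  branch 2 (add F (¬p5 ∨ (p1 → ¬p1)), F ¬((p2 ∨ p3) ∨ (p4 ∨ ¬p1))):
    F (¬p5 ∨ (p1 → ¬p1)): α-rule — add F ¬p5, F (p1 → ¬p1).
    F (p1 → ¬p1): α-rule — add T p1, F ¬p1.
    F ¬((p2 ∨ p3) ∨ (p4 ∨ ¬p1)): β-rule — branch into T (p2 ∨ p3)  //  T (p4 ∨ ¬p1).
      branch 2.1 (add T (p2 ∨ p3)):
        T (p2 ∨ p3): β-rule — branch into T p2  //  T p3.
          branch 2.1.1 (add T p2):
            ○ open, literals {p1=T, p2=T, p5=T}.
          branch 2.1.2 (add T p3):
            ○ open, literals {p1=T, p3=T, p5=T}.
      branch 2.2 (add T (p4 ∨ ¬p1)):
        T (p4 ∨ ¬p1): β-rule — branch into T p4  //  T ¬p1.
          branch 2.2.1 (add T p4):
            ○ open, literals {p1=T, p4=T, p5=T}.
          branch 2.2.2 (add T ¬p1):
            × closes — contains both p1 and ¬p1.
3 branches closed, 4 open.
Each open branch fixes some atoms; the unmentioned ones are free. Counting distinct full assignments: branch {p1=T, p2=F, p3=F, p4=F, p5=F} (none free) contributes 1 new; branch {p1=T, p2=T, p5=T} (p3, p4) contributes 4 new; branch {p1=T, p3=T, p5=T} (p2, p4) contributes 2 new; branch {p1=T, p4=T, p5=T} (p2, p3) contributes 1 new. Total: 8.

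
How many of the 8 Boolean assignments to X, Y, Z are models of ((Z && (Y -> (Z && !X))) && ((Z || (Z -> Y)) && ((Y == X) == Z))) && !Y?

1

Initial set: {(((Z && (Y -> (Z && !X))) && ((Z || (Z -> Y)) && ((Y == X) == Z))) && !Y)}.
(((Z && (Y -> (Z && !X))) && ((Z || (Z -> Y)) && ((Y == X) == Z))) && !Y): α-rule — add ((Z && (Y -> (Z && !X))) && ((Z || (Z -> Y)) && ((Y == X) == Z))), !Y.
((Z && (Y -> (Z && !X))) && ((Z || (Z -> Y)) && ((Y == X) == Z))): α-rule — add (Z && (Y -> (Z && !X))), ((Z || (Z -> Y)) && ((Y == X) == Z)).
(Z && (Y -> (Z && !X))): α-rule — add Z, (Y -> (Z && !X)).
((Z || (Z -> Y)) && ((Y == X) == Z)): α-rule — add (Z || (Z -> Y)), ((Y == X) == Z).
(Y -> (Z && !X)): β-rule — branch into !Y  //  (Z && !X).
  branch 1 (add !Y):
    (Z || (Z -> Y)): β-rule — branch into Z  //  (Z -> Y).
      branch 1.1 (add Z):
        ((Y == X) == Z): β-rule — branch into (Y == X), Z  //  !(Y == X), !Z.
          branch 1.1.1 (add (Y == X), Z):
            (Y == X): β-rule — branch into Y, X  //  !Y, !X.
              branch 1.1.1.1 (add Y, X):
                × closes — contains both Y and !Y.
              branch 1.1.1.2 (add !Y, !X):
                ○ open, literals {X=F, Y=F, Z=T}.
          branch 1.1.2 (add !(Y == X), !Z):
            × closes — contains both Z and !Z.
      branch 1.2 (add (Z -> Y)):
        ((Y == X) == Z): β-rule — branch into (Y == X), Z  //  !(Y == X), !Z.
          branch 1.2.1 (add (Y == X), Z):
            (Z -> Y): β-rule — branch into !Z  //  Y.
              branch 1.2.1.1 (add !Z):
                × closes — contains both Z and !Z.
              branch 1.2.1.2 (add Y):
                × closes — contains both Y and !Y.
          branch 1.2.2 (add !(Y == X), !Z):
            × closes — contains both Z and !Z.
  branch 2 (add (Z && !X)):
    (Z && !X): α-rule — add Z, !X.
    (Z || (Z -> Y)): β-rule — branch into Z  //  (Z -> Y).
      branch 2.1 (add Z):
        ((Y == X) == Z): β-rule — branch into (Y == X), Z  //  !(Y == X), !Z.
          branch 2.1.1 (add (Y == X), Z):
            (Y == X): β-rule — branch into Y, X  //  !Y, !X.
              branch 2.1.1.1 (add Y, X):
                × closes — contains both Y and !Y.
              branch 2.1.1.2 (add !Y, !X):
                ○ open, literals {X=F, Y=F, Z=T}.
          branch 2.1.2 (add !(Y == X), !Z):
            × closes — contains both Z and !Z.
      branch 2.2 (add (Z -> Y)):
        ((Y == X) == Z): β-rule — branch into (Y == X), Z  //  !(Y == X), !Z.
          branch 2.2.1 (add (Y == X), Z):
            (Z -> Y): β-rule — branch into !Z  //  Y.
              branch 2.2.1.1 (add !Z):
                × closes — contains both Z and !Z.
              branch 2.2.1.2 (add Y):
                × closes — contains both Y and !Y.
          branch 2.2.2 (add !(Y == X), !Z):
            × closes — contains both Z and !Z.
10 branches closed, 2 open.
Each open branch fixes some atoms; the unmentioned ones are free. Counting distinct full assignments: branch {X=F, Y=F, Z=T} (none free) contributes 1 new; branch {X=F, Y=F, Z=T} (none free) contributes 0 new. Total: 1.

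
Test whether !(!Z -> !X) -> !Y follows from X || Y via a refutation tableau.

No

Initial set: {(X || Y); !(!(!Z -> !X) -> !Y)}.
!(!(!Z -> !X) -> !Y): α-rule — add !(!Z -> !X), !!Y.
!(!Z -> !X): α-rule — add !Z, !!X.
(X || Y): β-rule — branch into X  //  Y.
  branch 1 (add X):
    ○ open, literals {X=1, Y=1, Z=0}.
  branch 2 (add Y):
    ○ open, literals {X=1, Y=1, Z=0}.
0 branches closed, 2 open.
An open branch gives a countermodel: X=1, Y=1, Z=0 (unmentioned atoms arbitrary); the premises hold there but the conclusion fails.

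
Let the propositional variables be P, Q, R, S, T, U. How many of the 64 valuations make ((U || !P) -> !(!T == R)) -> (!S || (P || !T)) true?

Initial set: {T (((U || !P) -> !(!T == R)) -> (!S || (P || !T)))}.
T (((U || !P) -> !(!T == R)) -> (!S || (P || !T))): β-rule — branch into F ((U || !P) -> !(!T == R))  //  T (!S || (P || !T)).
  branch 1 (add F ((U || !P) -> !(!T == R))):
    F ((U || !P) -> !(!T == R)): α-rule — add T (U || !P), F !(!T == R).
    T (U || !P): β-rule — branch into T U  //  T !P.
      branch 1.1 (add T U):
        F !(!T == R): β-rule — branch into T !T, T R  //  F !T, F R.
          branch 1.1.1 (add T !T, T R):
            ○ open, literals {R=1, T=0, U=1}.
          branch 1.1.2 (add F !T, F R):
            ○ open, literals {R=0, T=1, U=1}.
      branch 1.2 (add T !P):
        F !(!T == R): β-rule — branch into T !T, T R  //  F !T, F R.
          branch 1.2.1 (add T !T, T R):
            ○ open, literals {P=0, R=1, T=0}.
          branch 1.2.2 (add F !T, F R):
            ○ open, literals {P=0, R=0, T=1}.
  branch 2 (add T (!S || (P || !T))):
    T (!S || (P || !T)): β-rule — branch into T !S  //  T (P || !T).
      branch 2.1 (add T !S):
        ○ open, literals {S=0}.
      branch 2.2 (add T (P || !T)):
        T (P || !T): β-rule — branch into T P  //  T !T.
          branch 2.2.1 (add T P):
            ○ open, literals {P=1}.
          branch 2.2.2 (add T !T):
            ○ open, literals {T=0}.
0 branches closed, 7 open.
Each open branch fixes some atoms; the unmentioned ones are free. Counting distinct full assignments: branch {R=1, T=0, U=1} (P, Q, S) contributes 8 new; branch {R=0, T=1, U=1} (P, Q, S) contributes 8 new; branch {P=0, R=1, T=0} (Q, S, U) contributes 4 new; branch {P=0, R=0, T=1} (Q, S, U) contributes 4 new; branch {S=0} (P, Q, R, T, U) contributes 20 new; branch {P=1} (Q, R, S, T, U) contributes 12 new; branch {T=0} (P, Q, R, S, U) contributes 4 new. Total: 60.

60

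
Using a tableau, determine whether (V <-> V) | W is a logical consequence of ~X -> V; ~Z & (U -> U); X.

Initial set: {(~X -> V); (~Z & (U -> U)); X; ~((V <-> V) | W)}.
(~Z & (U -> U)): α-rule — add ~Z, (U -> U).
~((V <-> V) | W): α-rule — add ~(V <-> V), ~W.
(~X -> V): β-rule — branch into ~~X  //  V.
  branch 1 (add ~~X):
    (U -> U): β-rule — branch into ~U  //  U.
      branch 1.1 (add ~U):
        ~(V <-> V): β-rule — branch into V, ~V  //  ~V, V.
          branch 1.1.1 (add V, ~V):
            × closes — contains both V and ~V.
          branch 1.1.2 (add ~V, V):
            × closes — contains both V and ~V.
      branch 1.2 (add U):
        ~(V <-> V): β-rule — branch into V, ~V  //  ~V, V.
          branch 1.2.1 (add V, ~V):
            × closes — contains both V and ~V.
          branch 1.2.2 (add ~V, V):
            × closes — contains both V and ~V.
  branch 2 (add V):
    (U -> U): β-rule — branch into ~U  //  U.
      branch 2.1 (add ~U):
        ~(V <-> V): β-rule — branch into V, ~V  //  ~V, V.
          branch 2.1.1 (add V, ~V):
            × closes — contains both V and ~V.
          branch 2.1.2 (add ~V, V):
            × closes — contains both V and ~V.
      branch 2.2 (add U):
        ~(V <-> V): β-rule — branch into V, ~V  //  ~V, V.
          branch 2.2.1 (add V, ~V):
            × closes — contains both V and ~V.
          branch 2.2.2 (add ~V, V):
            × closes — contains both V and ~V.
All 8 branches close.
Every branch closed, so the premises entail the conclusion.

Yes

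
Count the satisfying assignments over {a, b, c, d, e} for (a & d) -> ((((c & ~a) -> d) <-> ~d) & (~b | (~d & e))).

24

Initial set: {((a & d) -> ((((c & ~a) -> d) <-> ~d) & (~b | (~d & e))))}.
((a & d) -> ((((c & ~a) -> d) <-> ~d) & (~b | (~d & e)))): β-rule — branch into ~(a & d)  //  ((((c & ~a) -> d) <-> ~d) & (~b | (~d & e))).
  branch 1 (add ~(a & d)):
    ~(a & d): β-rule — branch into ~a  //  ~d.
      branch 1.1 (add ~a):
        ○ open, literals {a=F}.
      branch 1.2 (add ~d):
        ○ open, literals {d=F}.
  branch 2 (add ((((c & ~a) -> d) <-> ~d) & (~b | (~d & e)))):
    ((((c & ~a) -> d) <-> ~d) & (~b | (~d & e))): α-rule — add (((c & ~a) -> d) <-> ~d), (~b | (~d & e)).
    (((c & ~a) -> d) <-> ~d): β-rule — branch into ((c & ~a) -> d), ~d  //  ~((c & ~a) -> d), ~~d.
      branch 2.1 (add ((c & ~a) -> d), ~d):
        (~b | (~d & e)): β-rule — branch into ~b  //  (~d & e).
          branch 2.1.1 (add ~b):
            ((c & ~a) -> d): β-rule — branch into ~(c & ~a)  //  d.
              branch 2.1.1.1 (add ~(c & ~a)):
                ~(c & ~a): β-rule — branch into ~c  //  ~~a.
                  branch 2.1.1.1.1 (add ~c):
                    ○ open, literals {b=F, c=F, d=F}.
                  branch 2.1.1.1.2 (add ~~a):
                    ○ open, literals {a=T, b=F, d=F}.
              branch 2.1.1.2 (add d):
                × closes — contains both d and ~d.
          branch 2.1.2 (add (~d & e)):
            (~d & e): α-rule — add ~d, e.
            ((c & ~a) -> d): β-rule — branch into ~(c & ~a)  //  d.
              branch 2.1.2.1 (add ~(c & ~a)):
                ~(c & ~a): β-rule — branch into ~c  //  ~~a.
                  branch 2.1.2.1.1 (add ~c):
                    ○ open, literals {c=F, d=F, e=T}.
                  branch 2.1.2.1.2 (add ~~a):
                    ○ open, literals {a=T, d=F, e=T}.
              branch 2.1.2.2 (add d):
                × closes — contains both d and ~d.
      branch 2.2 (add ~((c & ~a) -> d), ~~d):
        ~((c & ~a) -> d): α-rule — add (c & ~a), ~d.
        × closes — contains both d and ~d.
3 branches closed, 6 open.
Each open branch fixes some atoms; the unmentioned ones are free. Counting distinct full assignments: branch {a=F} (b, c, d, e) contributes 16 new; branch {d=F} (a, b, c, e) contributes 8 new; branch {b=F, c=F, d=F} (a, e) contributes 0 new; branch {a=T, b=F, d=F} (c, e) contributes 0 new; branch {c=F, d=F, e=T} (a, b) contributes 0 new; branch {a=T, d=F, e=T} (b, c) contributes 0 new. Total: 24.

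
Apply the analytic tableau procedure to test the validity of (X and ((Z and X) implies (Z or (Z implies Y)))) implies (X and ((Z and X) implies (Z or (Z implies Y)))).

Valid

Assume the negation and expand:
Initial set: {not ((X and ((Z and X) implies (Z or (Z implies Y)))) implies (X and ((Z and X) implies (Z or (Z implies Y)))))}.
not ((X and ((Z and X) implies (Z or (Z implies Y)))) implies (X and ((Z and X) implies (Z or (Z implies Y))))): α-rule — add (X and ((Z and X) implies (Z or (Z implies Y)))), not (X and ((Z and X) implies (Z or (Z implies Y)))).
(X and ((Z and X) implies (Z or (Z implies Y)))): α-rule — add X, ((Z and X) implies (Z or (Z implies Y))).
not (X and ((Z and X) implies (Z or (Z implies Y)))): β-rule — branch into not X  //  not ((Z and X) implies (Z or (Z implies Y))).
  branch 1 (add not X):
    × closes — contains both X and not X.
  branch 2 (add not ((Z and X) implies (Z or (Z implies Y)))):
    not ((Z and X) implies (Z or (Z implies Y))): α-rule — add (Z and X), not (Z or (Z implies Y)).
    (Z and X): α-rule — add Z, X.
    not (Z or (Z implies Y)): α-rule — add not Z, not (Z implies Y).
    × closes — contains both Z and not Z.
All 2 branches close.
Every branch closed, so the negation is unsatisfiable and the formula is valid.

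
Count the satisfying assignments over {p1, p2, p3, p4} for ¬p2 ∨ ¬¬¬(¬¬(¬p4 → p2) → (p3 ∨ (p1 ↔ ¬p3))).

Initial set: {T (¬p2 ∨ ¬¬¬(¬¬(¬p4 → p2) → (p3 ∨ (p1 ↔ ¬p3))))}.
T (¬p2 ∨ ¬¬¬(¬¬(¬p4 → p2) → (p3 ∨ (p1 ↔ ¬p3)))): β-rule — branch into T ¬p2  //  T ¬¬¬(¬¬(¬p4 → p2) → (p3 ∨ (p1 ↔ ¬p3))).
  branch 1 (add T ¬p2):
    ○ open, literals {p2=false}.
  branch 2 (add T ¬¬¬(¬¬(¬p4 → p2) → (p3 ∨ (p1 ↔ ¬p3)))):
    T ¬¬¬(¬¬(¬p4 → p2) → (p3 ∨ (p1 ↔ ¬p3))): drop double negation, giving T ¬(¬¬(¬p4 → p2) → (p3 ∨ (p1 ↔ ¬p3))).
    T ¬(¬¬(¬p4 → p2) → (p3 ∨ (p1 ↔ ¬p3))): α-rule — add T ¬¬(¬p4 → p2), F (p3 ∨ (p1 ↔ ¬p3)).
    T ¬¬(¬p4 → p2): drop double negation, giving T (¬p4 → p2).
    F (p3 ∨ (p1 ↔ ¬p3)): α-rule — add F p3, F (p1 ↔ ¬p3).
    T (¬p4 → p2): β-rule — branch into F ¬p4  //  T p2.
      branch 2.1 (add F ¬p4):
        F (p1 ↔ ¬p3): β-rule — branch into T p1, F ¬p3  //  F p1, T ¬p3.
          branch 2.1.1 (add T p1, F ¬p3):
            × closes — contains both p3 and ¬p3.
          branch 2.1.2 (add F p1, T ¬p3):
            ○ open, literals {p1=false, p3=false, p4=true}.
      branch 2.2 (add T p2):
        F (p1 ↔ ¬p3): β-rule — branch into T p1, F ¬p3  //  F p1, T ¬p3.
          branch 2.2.1 (add T p1, F ¬p3):
            × closes — contains both p3 and ¬p3.
          branch 2.2.2 (add F p1, T ¬p3):
            ○ open, literals {p1=false, p2=true, p3=false}.
2 branches closed, 3 open.
Each open branch fixes some atoms; the unmentioned ones are free. Counting distinct full assignments: branch {p2=false} (p1, p3, p4) contributes 8 new; branch {p1=false, p3=false, p4=true} (p2) contributes 1 new; branch {p1=false, p2=true, p3=false} (p4) contributes 1 new. Total: 10.

10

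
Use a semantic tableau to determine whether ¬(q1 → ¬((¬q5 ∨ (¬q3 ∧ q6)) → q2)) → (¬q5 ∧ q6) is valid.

Assume the negation and expand:
Initial set: {¬(¬(q1 → ¬((¬q5 ∨ (¬q3 ∧ q6)) → q2)) → (¬q5 ∧ q6))}.
¬(¬(q1 → ¬((¬q5 ∨ (¬q3 ∧ q6)) → q2)) → (¬q5 ∧ q6)): α-rule — add ¬(q1 → ¬((¬q5 ∨ (¬q3 ∧ q6)) → q2)), ¬(¬q5 ∧ q6).
¬(q1 → ¬((¬q5 ∨ (¬q3 ∧ q6)) → q2)): α-rule — add q1, ¬¬((¬q5 ∨ (¬q3 ∧ q6)) → q2).
¬(¬q5 ∧ q6): β-rule — branch into ¬¬q5  //  ¬q6.
  branch 1 (add ¬¬q5):
    ¬¬((¬q5 ∨ (¬q3 ∧ q6)) → q2): β-rule — branch into ¬(¬q5 ∨ (¬q3 ∧ q6))  //  q2.
      branch 1.1 (add ¬(¬q5 ∨ (¬q3 ∧ q6))):
        ¬(¬q5 ∨ (¬q3 ∧ q6)): α-rule — add ¬¬q5, ¬(¬q3 ∧ q6).
        ¬(¬q3 ∧ q6): β-rule — branch into ¬¬q3  //  ¬q6.
          branch 1.1.1 (add ¬¬q3):
            ○ open, literals {q1=1, q3=1, q5=1}.
          branch 1.1.2 (add ¬q6):
            ○ open, literals {q1=1, q5=1, q6=0}.
      branch 1.2 (add q2):
        ○ open, literals {q1=1, q2=1, q5=1}.
  branch 2 (add ¬q6):
    ¬¬((¬q5 ∨ (¬q3 ∧ q6)) → q2): β-rule — branch into ¬(¬q5 ∨ (¬q3 ∧ q6))  //  q2.
      branch 2.1 (add ¬(¬q5 ∨ (¬q3 ∧ q6))):
        ¬(¬q5 ∨ (¬q3 ∧ q6)): α-rule — add ¬¬q5, ¬(¬q3 ∧ q6).
        ¬(¬q3 ∧ q6): β-rule — branch into ¬¬q3  //  ¬q6.
          branch 2.1.1 (add ¬¬q3):
            ○ open, literals {q1=1, q3=1, q5=1, q6=0}.
          branch 2.1.2 (add ¬q6):
            ○ open, literals {q1=1, q5=1, q6=0}.
      branch 2.2 (add q2):
        ○ open, literals {q1=1, q2=1, q6=0}.
0 branches closed, 6 open.
An open branch gives a countermodel: q1=1, q3=1, q5=1 (unmentioned atoms arbitrary); under it the original formula is false.

Not valid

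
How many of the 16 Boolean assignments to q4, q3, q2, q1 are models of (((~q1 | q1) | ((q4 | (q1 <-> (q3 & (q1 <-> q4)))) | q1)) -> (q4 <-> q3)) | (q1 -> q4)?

14

Initial set: {((((~q1 | q1) | ((q4 | (q1 <-> (q3 & (q1 <-> q4)))) | q1)) -> (q4 <-> q3)) | (q1 -> q4))}.
((((~q1 | q1) | ((q4 | (q1 <-> (q3 & (q1 <-> q4)))) | q1)) -> (q4 <-> q3)) | (q1 -> q4)): β-rule — branch into (((~q1 | q1) | ((q4 | (q1 <-> (q3 & (q1 <-> q4)))) | q1)) -> (q4 <-> q3))  //  (q1 -> q4).
  branch 1 (add (((~q1 | q1) | ((q4 | (q1 <-> (q3 & (q1 <-> q4)))) | q1)) -> (q4 <-> q3))):
    (((~q1 | q1) | ((q4 | (q1 <-> (q3 & (q1 <-> q4)))) | q1)) -> (q4 <-> q3)): β-rule — branch into ~((~q1 | q1) | ((q4 | (q1 <-> (q3 & (q1 <-> q4)))) | q1))  //  (q4 <-> q3).
      branch 1.1 (add ~((~q1 | q1) | ((q4 | (q1 <-> (q3 & (q1 <-> q4)))) | q1))):
        ~((~q1 | q1) | ((q4 | (q1 <-> (q3 & (q1 <-> q4)))) | q1)): α-rule — add ~(~q1 | q1), ~((q4 | (q1 <-> (q3 & (q1 <-> q4)))) | q1).
        ~(~q1 | q1): α-rule — add ~~q1, ~q1.
        × closes — contains both q1 and ~q1.
      branch 1.2 (add (q4 <-> q3)):
        (q4 <-> q3): β-rule — branch into q4, q3  //  ~q4, ~q3.
          branch 1.2.1 (add q4, q3):
            ○ open, literals {q3=1, q4=1}.
          branch 1.2.2 (add ~q4, ~q3):
            ○ open, literals {q3=0, q4=0}.
  branch 2 (add (q1 -> q4)):
    (q1 -> q4): β-rule — branch into ~q1  //  q4.
      branch 2.1 (add ~q1):
        ○ open, literals {q1=0}.
      branch 2.2 (add q4):
        ○ open, literals {q4=1}.
1 branch closed, 4 open.
Each open branch fixes some atoms; the unmentioned ones are free. Counting distinct full assignments: branch {q3=1, q4=1} (q2, q1) contributes 4 new; branch {q3=0, q4=0} (q2, q1) contributes 4 new; branch {q1=0} (q4, q3, q2) contributes 4 new; branch {q4=1} (q3, q2, q1) contributes 2 new. Total: 14.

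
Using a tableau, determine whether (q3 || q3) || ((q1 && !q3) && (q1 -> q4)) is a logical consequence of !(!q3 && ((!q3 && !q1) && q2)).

Initial set: {T !(!q3 && ((!q3 && !q1) && q2)); F ((q3 || q3) || ((q1 && !q3) && (q1 -> q4)))}.
F ((q3 || q3) || ((q1 && !q3) && (q1 -> q4))): α-rule — add F (q3 || q3), F ((q1 && !q3) && (q1 -> q4)).
F (q3 || q3): α-rule — add F q3, F q3.
T !(!q3 && ((!q3 && !q1) && q2)): β-rule — branch into F !q3  //  F ((!q3 && !q1) && q2).
  branch 1 (add F !q3):
    × closes — contains both q3 and !q3.
  branch 2 (add F ((!q3 && !q1) && q2)):
    F ((q1 && !q3) && (q1 -> q4)): β-rule — branch into F (q1 && !q3)  //  F (q1 -> q4).
      branch 2.1 (add F (q1 && !q3)):
        F ((!q3 && !q1) && q2): β-rule — branch into F (!q3 && !q1)  //  F q2.
          branch 2.1.1 (add F (!q3 && !q1)):
            F (q1 && !q3): β-rule — branch into F q1  //  F !q3.
              branch 2.1.1.1 (add F q1):
                F (!q3 && !q1): β-rule — branch into F !q3  //  F !q1.
                  branch 2.1.1.1.1 (add F !q3):
                    × closes — contains both q3 and !q3.
                  branch 2.1.1.1.2 (add F !q1):
                    × closes — contains both q1 and !q1.
              branch 2.1.1.2 (add F !q3):
                × closes — contains both q3 and !q3.
          branch 2.1.2 (add F q2):
            F (q1 && !q3): β-rule — branch into F q1  //  F !q3.
              branch 2.1.2.1 (add F q1):
                ○ open, literals {q1=0, q2=0, q3=0}.
              branch 2.1.2.2 (add F !q3):
                × closes — contains both q3 and !q3.
      branch 2.2 (add F (q1 -> q4)):
        F (q1 -> q4): α-rule — add T q1, F q4.
        F ((!q3 && !q1) && q2): β-rule — branch into F (!q3 && !q1)  //  F q2.
          branch 2.2.1 (add F (!q3 && !q1)):
            F (!q3 && !q1): β-rule — branch into F !q3  //  F !q1.
              branch 2.2.1.1 (add F !q3):
                × closes — contains both q3 and !q3.
              branch 2.2.1.2 (add F !q1):
                ○ open, literals {q1=1, q3=0, q4=0}.
          branch 2.2.2 (add F q2):
            ○ open, literals {q1=1, q2=0, q3=0, q4=0}.
6 branches closed, 3 open.
An open branch gives a countermodel: q1=0, q2=0, q3=0 (unmentioned atoms arbitrary); the premises hold there but the conclusion fails.

No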